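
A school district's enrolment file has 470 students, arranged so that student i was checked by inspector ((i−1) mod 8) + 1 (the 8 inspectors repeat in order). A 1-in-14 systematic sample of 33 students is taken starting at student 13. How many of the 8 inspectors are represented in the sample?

Consecutive selections differ by k = 14, so their inspector numbers differ by 14 mod 8 = 6.
gcd(14, 8) = 2, so the sample visits 8/2 = 4 distinct residues mod 8.
Start 13 is inspector 5; the inspectors hit are 1, 3, 5, 7.

4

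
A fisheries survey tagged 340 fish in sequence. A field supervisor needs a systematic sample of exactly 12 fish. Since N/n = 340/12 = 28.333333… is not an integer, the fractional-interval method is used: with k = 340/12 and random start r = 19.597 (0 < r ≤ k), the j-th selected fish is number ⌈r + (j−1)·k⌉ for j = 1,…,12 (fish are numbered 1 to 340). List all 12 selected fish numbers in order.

20, 48, 77, 105, 133, 162, 190, 218, 247, 275, 303, 332

j=1: r + 0k = 19.597 → ⌈·⌉ = 20
j=2: r + 1k = 47.930333… → ⌈·⌉ = 48
j=3: r + 2k = 76.263666… → ⌈·⌉ = 77
j=4: r + 3k = 104.597 → ⌈·⌉ = 105
j=5: r + 4k = 132.930333… → ⌈·⌉ = 133
j=6: r + 5k = 161.263666… → ⌈·⌉ = 162
j=7: r + 6k = 189.597 → ⌈·⌉ = 190
j=8: r + 7k = 217.930333… → ⌈·⌉ = 218
j=9: r + 8k = 246.263666… → ⌈·⌉ = 247
j=10: r + 9k = 274.597 → ⌈·⌉ = 275
j=11: r + 10k = 302.930333… → ⌈·⌉ = 303
j=12: r + 11k = 331.263666… → ⌈·⌉ = 332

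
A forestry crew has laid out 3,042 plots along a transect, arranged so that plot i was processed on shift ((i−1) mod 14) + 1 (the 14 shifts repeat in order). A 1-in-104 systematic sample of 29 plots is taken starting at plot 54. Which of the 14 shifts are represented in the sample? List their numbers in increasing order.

2, 4, 6, 8, 10, 12, 14

Consecutive selections differ by k = 104, so their shift numbers differ by 104 mod 14 = 6.
gcd(104, 14) = 2, so the sample visits 14/2 = 7 distinct residues mod 14.
Start 54 is shift 12; the shifts hit are 2, 4, 6, 8, 10, 12, 14.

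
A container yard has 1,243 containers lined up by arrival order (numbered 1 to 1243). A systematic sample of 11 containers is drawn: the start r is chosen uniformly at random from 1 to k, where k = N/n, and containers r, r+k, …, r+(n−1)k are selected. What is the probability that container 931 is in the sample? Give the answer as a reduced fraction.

k = 1243/11 = 113.
Container 931 is selected iff r ≡ 931 (mod 113); exactly one such r in {1,…,113}.
Inclusion probability = 1/113.

1/113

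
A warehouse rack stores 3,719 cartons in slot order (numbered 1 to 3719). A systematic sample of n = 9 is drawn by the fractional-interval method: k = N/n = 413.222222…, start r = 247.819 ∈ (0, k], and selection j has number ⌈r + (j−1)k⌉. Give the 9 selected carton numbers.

j=1: r + 0k = 247.819 → ⌈·⌉ = 248
j=2: r + 1k = 661.041222… → ⌈·⌉ = 662
j=3: r + 2k = 1074.263444… → ⌈·⌉ = 1075
j=4: r + 3k = 1487.485666… → ⌈·⌉ = 1488
j=5: r + 4k = 1900.707888… → ⌈·⌉ = 1901
j=6: r + 5k = 2313.930111… → ⌈·⌉ = 2314
j=7: r + 6k = 2727.152333… → ⌈·⌉ = 2728
j=8: r + 7k = 3140.374555… → ⌈·⌉ = 3141
j=9: r + 8k = 3553.596777… → ⌈·⌉ = 3554

248, 662, 1075, 1488, 1901, 2314, 2728, 3141, 3554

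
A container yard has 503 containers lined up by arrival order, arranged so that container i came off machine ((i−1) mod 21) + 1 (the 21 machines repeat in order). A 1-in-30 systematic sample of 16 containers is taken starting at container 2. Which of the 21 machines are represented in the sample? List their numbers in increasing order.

2, 5, 8, 11, 14, 17, 20

Consecutive selections differ by k = 30, so their machine numbers differ by 30 mod 21 = 9.
gcd(30, 21) = 3, so the sample visits 21/3 = 7 distinct residues mod 21.
Start 2 is machine 2; the machines hit are 2, 5, 8, 11, 14, 17, 20.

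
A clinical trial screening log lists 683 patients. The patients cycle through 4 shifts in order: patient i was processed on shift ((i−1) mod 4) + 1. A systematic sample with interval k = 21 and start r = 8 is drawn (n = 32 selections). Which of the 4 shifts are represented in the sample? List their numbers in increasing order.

1, 2, 3, 4

Consecutive selections differ by k = 21, so their shift numbers differ by 21 mod 4 = 1.
gcd(21, 4) = 1, so the sample visits 4/1 = 4 distinct residues mod 4.
Start 8 is shift 4; the shifts hit are 1, 2, 3, 4.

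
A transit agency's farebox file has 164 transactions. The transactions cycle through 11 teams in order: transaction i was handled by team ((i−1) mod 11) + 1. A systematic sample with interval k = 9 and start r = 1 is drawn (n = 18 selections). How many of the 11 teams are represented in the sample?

11

Consecutive selections differ by k = 9, so their team numbers differ by 9 mod 11 = 9.
gcd(9, 11) = 1, so the sample visits 11/1 = 11 distinct residues mod 11.
Start 1 is team 1; the teams hit are 1, 2, 3, 4, 5, 6, 7, 8, 9, 10, 11.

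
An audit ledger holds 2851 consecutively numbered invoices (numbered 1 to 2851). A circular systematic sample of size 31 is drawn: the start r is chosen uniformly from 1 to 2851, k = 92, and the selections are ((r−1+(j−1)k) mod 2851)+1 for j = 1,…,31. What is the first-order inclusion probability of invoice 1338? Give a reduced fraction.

For each position j, as r ranges over 1…2851 the j-th selection hits every invoice exactly once, so invoice 1338 is selected for exactly 31 of the 2851 starts.
Inclusion probability = 31/2851.

31/2851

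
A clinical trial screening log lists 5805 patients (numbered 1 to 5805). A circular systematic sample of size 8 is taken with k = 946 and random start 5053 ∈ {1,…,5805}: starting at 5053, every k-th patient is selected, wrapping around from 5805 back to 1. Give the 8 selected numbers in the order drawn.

Selection 1: 5053
Selection 2: 5053 + 946 = 5999 → 5999 − 5805 = 194
Selection 3: 194 + 946 = 1140
Selection 4: 1140 + 946 = 2086
Selection 5: 2086 + 946 = 3032
Selection 6: 3032 + 946 = 3978
Selection 7: 3978 + 946 = 4924
Selection 8: 4924 + 946 = 5870 → 5870 − 5805 = 65

5053, 194, 1140, 2086, 3032, 3978, 4924, 65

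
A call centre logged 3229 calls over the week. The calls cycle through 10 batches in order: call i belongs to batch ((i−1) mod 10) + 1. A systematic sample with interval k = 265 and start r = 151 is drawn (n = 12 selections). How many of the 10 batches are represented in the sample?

2

Consecutive selections differ by k = 265, so their batch numbers differ by 265 mod 10 = 5.
gcd(265, 10) = 5, so the sample visits 10/5 = 2 distinct residues mod 10.
Start 151 is batch 1; the batches hit are 1, 6.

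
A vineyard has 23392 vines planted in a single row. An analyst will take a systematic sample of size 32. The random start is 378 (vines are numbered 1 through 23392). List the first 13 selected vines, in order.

378, 1109, 1840, 2571, 3302, 4033, 4764, 5495, 6226, 6957, 7688, 8419, 9150

k = N/n = 23392/32 = 731
vine 1: 378
vine 2: 378 + 731 = 1109
vine 3: 1109 + 731 = 1840
vine 4: 1840 + 731 = 2571
vine 5: 2571 + 731 = 3302
vine 6: 3302 + 731 = 4033
vine 7: 4033 + 731 = 4764
vine 8: 4764 + 731 = 5495
vine 9: 5495 + 731 = 6226
vine 10: 6226 + 731 = 6957
vine 11: 6957 + 731 = 7688
vine 12: 7688 + 731 = 8419
vine 13: 8419 + 731 = 9150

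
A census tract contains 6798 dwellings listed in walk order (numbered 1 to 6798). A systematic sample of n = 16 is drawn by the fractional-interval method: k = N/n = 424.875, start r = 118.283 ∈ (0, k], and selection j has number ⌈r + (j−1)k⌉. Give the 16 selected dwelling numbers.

j=1: r + 0k = 118.283 → ⌈·⌉ = 119
j=2: r + 1k = 543.158 → ⌈·⌉ = 544
j=3: r + 2k = 968.033 → ⌈·⌉ = 969
j=4: r + 3k = 1392.908 → ⌈·⌉ = 1393
j=5: r + 4k = 1817.783 → ⌈·⌉ = 1818
j=6: r + 5k = 2242.658 → ⌈·⌉ = 2243
j=7: r + 6k = 2667.533 → ⌈·⌉ = 2668
j=8: r + 7k = 3092.408 → ⌈·⌉ = 3093
j=9: r + 8k = 3517.283 → ⌈·⌉ = 3518
j=10: r + 9k = 3942.158 → ⌈·⌉ = 3943
j=11: r + 10k = 4367.033 → ⌈·⌉ = 4368
j=12: r + 11k = 4791.908 → ⌈·⌉ = 4792
j=13: r + 12k = 5216.783 → ⌈·⌉ = 5217
j=14: r + 13k = 5641.658 → ⌈·⌉ = 5642
j=15: r + 14k = 6066.533 → ⌈·⌉ = 6067
j=16: r + 15k = 6491.408 → ⌈·⌉ = 6492

119, 544, 969, 1393, 1818, 2243, 2668, 3093, 3518, 3943, 4368, 4792, 5217, 5642, 6067, 6492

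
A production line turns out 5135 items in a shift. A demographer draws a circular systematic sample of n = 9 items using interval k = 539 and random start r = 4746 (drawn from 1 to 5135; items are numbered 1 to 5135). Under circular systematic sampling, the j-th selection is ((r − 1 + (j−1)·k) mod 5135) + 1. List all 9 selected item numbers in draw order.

Selection 1: 4746
Selection 2: 4746 + 539 = 5285 → 5285 − 5135 = 150
Selection 3: 150 + 539 = 689
Selection 4: 689 + 539 = 1228
Selection 5: 1228 + 539 = 1767
Selection 6: 1767 + 539 = 2306
Selection 7: 2306 + 539 = 2845
Selection 8: 2845 + 539 = 3384
Selection 9: 3384 + 539 = 3923

4746, 150, 689, 1228, 1767, 2306, 2845, 3384, 3923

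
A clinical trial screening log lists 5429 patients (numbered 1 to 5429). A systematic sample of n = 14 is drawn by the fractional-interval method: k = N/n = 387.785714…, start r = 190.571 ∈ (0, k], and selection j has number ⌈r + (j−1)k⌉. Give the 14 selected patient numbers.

j=1: r + 0k = 190.571 → ⌈·⌉ = 191
j=2: r + 1k = 578.356714… → ⌈·⌉ = 579
j=3: r + 2k = 966.142428… → ⌈·⌉ = 967
j=4: r + 3k = 1353.928142… → ⌈·⌉ = 1354
j=5: r + 4k = 1741.713857… → ⌈·⌉ = 1742
j=6: r + 5k = 2129.499571… → ⌈·⌉ = 2130
j=7: r + 6k = 2517.285285… → ⌈·⌉ = 2518
j=8: r + 7k = 2905.071 → ⌈·⌉ = 2906
j=9: r + 8k = 3292.856714… → ⌈·⌉ = 3293
j=10: r + 9k = 3680.642428… → ⌈·⌉ = 3681
j=11: r + 10k = 4068.428142… → ⌈·⌉ = 4069
j=12: r + 11k = 4456.213857… → ⌈·⌉ = 4457
j=13: r + 12k = 4843.999571… → ⌈·⌉ = 4844
j=14: r + 13k = 5231.785285… → ⌈·⌉ = 5232

191, 579, 967, 1354, 1742, 2130, 2518, 2906, 3293, 3681, 4069, 4457, 4844, 5232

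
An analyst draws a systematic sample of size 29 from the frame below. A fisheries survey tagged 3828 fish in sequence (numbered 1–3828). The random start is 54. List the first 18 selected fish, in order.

k = N/n = 3828/29 = 132
fish 1: 54
fish 2: 54 + 132 = 186
fish 3: 186 + 132 = 318
fish 4: 318 + 132 = 450
fish 5: 450 + 132 = 582
fish 6: 582 + 132 = 714
fish 7: 714 + 132 = 846
fish 8: 846 + 132 = 978
fish 9: 978 + 132 = 1110
fish 10: 1110 + 132 = 1242
fish 11: 1242 + 132 = 1374
fish 12: 1374 + 132 = 1506
fish 13: 1506 + 132 = 1638
fish 14: 1638 + 132 = 1770
fish 15: 1770 + 132 = 1902
fish 16: 1902 + 132 = 2034
fish 17: 2034 + 132 = 2166
fish 18: 2166 + 132 = 2298

54, 186, 318, 450, 582, 714, 846, 978, 1110, 1242, 1374, 1506, 1638, 1770, 1902, 2034, 2166, 2298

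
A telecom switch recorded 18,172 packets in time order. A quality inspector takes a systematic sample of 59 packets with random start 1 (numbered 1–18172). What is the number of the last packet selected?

k = 18172/59 = 308
59th selection = r + (59−1)·k = 1 + 58×308 = 1 + 17864 = 17865

17865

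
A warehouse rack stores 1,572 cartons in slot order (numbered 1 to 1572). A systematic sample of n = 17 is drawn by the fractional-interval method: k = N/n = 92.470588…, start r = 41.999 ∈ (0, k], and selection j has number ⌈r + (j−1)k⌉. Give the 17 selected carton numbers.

42, 135, 227, 320, 412, 505, 597, 690, 782, 875, 967, 1060, 1152, 1245, 1337, 1430, 1522

j=1: r + 0k = 41.999 → ⌈·⌉ = 42
j=2: r + 1k = 134.469588… → ⌈·⌉ = 135
j=3: r + 2k = 226.940176… → ⌈·⌉ = 227
j=4: r + 3k = 319.410764… → ⌈·⌉ = 320
j=5: r + 4k = 411.881352… → ⌈·⌉ = 412
j=6: r + 5k = 504.351941… → ⌈·⌉ = 505
j=7: r + 6k = 596.822529… → ⌈·⌉ = 597
j=8: r + 7k = 689.293117… → ⌈·⌉ = 690
j=9: r + 8k = 781.763705… → ⌈·⌉ = 782
j=10: r + 9k = 874.234294… → ⌈·⌉ = 875
j=11: r + 10k = 966.704882… → ⌈·⌉ = 967
j=12: r + 11k = 1059.175470… → ⌈·⌉ = 1060
j=13: r + 12k = 1151.646058… → ⌈·⌉ = 1152
j=14: r + 13k = 1244.116647… → ⌈·⌉ = 1245
j=15: r + 14k = 1336.587235… → ⌈·⌉ = 1337
j=16: r + 15k = 1429.057823… → ⌈·⌉ = 1430
j=17: r + 16k = 1521.528411… → ⌈·⌉ = 1522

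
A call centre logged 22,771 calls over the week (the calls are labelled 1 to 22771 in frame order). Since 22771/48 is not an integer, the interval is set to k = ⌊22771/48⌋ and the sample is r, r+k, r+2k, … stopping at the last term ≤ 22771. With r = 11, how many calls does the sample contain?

49

k = ⌊22771/48⌋ = 474
Achieved size = ⌊(22771 − 11)/474⌋ + 1 = ⌊22760/474⌋ + 1 = 48 + 1 = 49
(last selection: 11 + 48×474 = 22763 ≤ 22771; next would be 23237 > 22771)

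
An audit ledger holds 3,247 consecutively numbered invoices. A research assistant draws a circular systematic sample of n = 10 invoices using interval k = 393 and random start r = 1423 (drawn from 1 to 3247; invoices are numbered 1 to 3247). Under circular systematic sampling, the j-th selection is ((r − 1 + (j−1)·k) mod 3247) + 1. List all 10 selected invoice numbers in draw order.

1423, 1816, 2209, 2602, 2995, 141, 534, 927, 1320, 1713

Selection 1: 1423
Selection 2: 1423 + 393 = 1816
Selection 3: 1816 + 393 = 2209
Selection 4: 2209 + 393 = 2602
Selection 5: 2602 + 393 = 2995
Selection 6: 2995 + 393 = 3388 → 3388 − 3247 = 141
Selection 7: 141 + 393 = 534
Selection 8: 534 + 393 = 927
Selection 9: 927 + 393 = 1320
Selection 10: 1320 + 393 = 1713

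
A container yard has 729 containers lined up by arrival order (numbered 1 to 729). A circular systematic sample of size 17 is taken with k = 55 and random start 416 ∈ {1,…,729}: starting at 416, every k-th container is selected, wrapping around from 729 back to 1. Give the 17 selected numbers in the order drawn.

Selection 1: 416
Selection 2: 416 + 55 = 471
Selection 3: 471 + 55 = 526
Selection 4: 526 + 55 = 581
Selection 5: 581 + 55 = 636
Selection 6: 636 + 55 = 691
Selection 7: 691 + 55 = 746 → 746 − 729 = 17
Selection 8: 17 + 55 = 72
Selection 9: 72 + 55 = 127
Selection 10: 127 + 55 = 182
Selection 11: 182 + 55 = 237
Selection 12: 237 + 55 = 292
Selection 13: 292 + 55 = 347
Selection 14: 347 + 55 = 402
Selection 15: 402 + 55 = 457
Selection 16: 457 + 55 = 512
Selection 17: 512 + 55 = 567

416, 471, 526, 581, 636, 691, 17, 72, 127, 182, 237, 292, 347, 402, 457, 512, 567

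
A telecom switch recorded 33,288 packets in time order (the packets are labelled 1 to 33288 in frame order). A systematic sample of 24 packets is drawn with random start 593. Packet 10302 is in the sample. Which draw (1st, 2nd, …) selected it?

8

k = 33288/24 = 1387
position = (10302 − 593)/1387 + 1 = 9709/1387 + 1 = 7 + 1 = 8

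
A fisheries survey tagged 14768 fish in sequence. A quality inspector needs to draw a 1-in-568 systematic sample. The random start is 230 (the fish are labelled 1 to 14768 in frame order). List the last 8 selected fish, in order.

19th selection = 230 + 18×568 = 10454
20th: 10454 + 568 = 11022
21st: 11022 + 568 = 11590
22nd: 11590 + 568 = 12158
23rd: 12158 + 568 = 12726
24th: 12726 + 568 = 13294
25th: 13294 + 568 = 13862
26th: 13862 + 568 = 14430

10454, 11022, 11590, 12158, 12726, 13294, 13862, 14430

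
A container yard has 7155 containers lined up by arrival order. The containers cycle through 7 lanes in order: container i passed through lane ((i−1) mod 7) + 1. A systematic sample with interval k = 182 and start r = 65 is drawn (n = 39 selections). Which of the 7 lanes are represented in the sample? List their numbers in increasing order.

2

Consecutive selections differ by k = 182, so their lane numbers differ by 182 mod 7 = 0.
gcd(182, 7) = 7, so the sample visits 7/7 = 1 distinct residues mod 7.
Start 65 is lane 2; the lanes hit are 2.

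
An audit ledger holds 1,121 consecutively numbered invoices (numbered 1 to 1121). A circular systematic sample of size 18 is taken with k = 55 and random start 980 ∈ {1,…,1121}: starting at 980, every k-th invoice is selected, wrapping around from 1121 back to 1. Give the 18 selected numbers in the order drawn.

Selection 1: 980
Selection 2: 980 + 55 = 1035
Selection 3: 1035 + 55 = 1090
Selection 4: 1090 + 55 = 1145 → 1145 − 1121 = 24
Selection 5: 24 + 55 = 79
Selection 6: 79 + 55 = 134
Selection 7: 134 + 55 = 189
Selection 8: 189 + 55 = 244
Selection 9: 244 + 55 = 299
Selection 10: 299 + 55 = 354
Selection 11: 354 + 55 = 409
Selection 12: 409 + 55 = 464
Selection 13: 464 + 55 = 519
Selection 14: 519 + 55 = 574
Selection 15: 574 + 55 = 629
Selection 16: 629 + 55 = 684
Selection 17: 684 + 55 = 739
Selection 18: 739 + 55 = 794

980, 1035, 1090, 24, 79, 134, 189, 244, 299, 354, 409, 464, 519, 574, 629, 684, 739, 794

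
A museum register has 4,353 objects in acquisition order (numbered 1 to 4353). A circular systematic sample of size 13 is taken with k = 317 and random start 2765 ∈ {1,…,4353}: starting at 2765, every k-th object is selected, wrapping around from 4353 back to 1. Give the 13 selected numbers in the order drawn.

2765, 3082, 3399, 3716, 4033, 4350, 314, 631, 948, 1265, 1582, 1899, 2216

Selection 1: 2765
Selection 2: 2765 + 317 = 3082
Selection 3: 3082 + 317 = 3399
Selection 4: 3399 + 317 = 3716
Selection 5: 3716 + 317 = 4033
Selection 6: 4033 + 317 = 4350
Selection 7: 4350 + 317 = 4667 → 4667 − 4353 = 314
Selection 8: 314 + 317 = 631
Selection 9: 631 + 317 = 948
Selection 10: 948 + 317 = 1265
Selection 11: 1265 + 317 = 1582
Selection 12: 1582 + 317 = 1899
Selection 13: 1899 + 317 = 2216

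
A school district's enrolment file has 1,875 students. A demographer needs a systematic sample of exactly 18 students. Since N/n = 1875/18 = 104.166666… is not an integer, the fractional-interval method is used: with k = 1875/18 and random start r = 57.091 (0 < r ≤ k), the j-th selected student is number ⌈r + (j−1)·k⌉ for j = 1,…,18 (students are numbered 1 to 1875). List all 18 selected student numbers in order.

58, 162, 266, 370, 474, 578, 683, 787, 891, 995, 1099, 1203, 1308, 1412, 1516, 1620, 1724, 1828

j=1: r + 0k = 57.091 → ⌈·⌉ = 58
j=2: r + 1k = 161.257666… → ⌈·⌉ = 162
j=3: r + 2k = 265.424333… → ⌈·⌉ = 266
j=4: r + 3k = 369.591 → ⌈·⌉ = 370
j=5: r + 4k = 473.757666… → ⌈·⌉ = 474
j=6: r + 5k = 577.924333… → ⌈·⌉ = 578
j=7: r + 6k = 682.091 → ⌈·⌉ = 683
j=8: r + 7k = 786.257666… → ⌈·⌉ = 787
j=9: r + 8k = 890.424333… → ⌈·⌉ = 891
j=10: r + 9k = 994.591 → ⌈·⌉ = 995
j=11: r + 10k = 1098.757666… → ⌈·⌉ = 1099
j=12: r + 11k = 1202.924333… → ⌈·⌉ = 1203
j=13: r + 12k = 1307.091 → ⌈·⌉ = 1308
j=14: r + 13k = 1411.257666… → ⌈·⌉ = 1412
j=15: r + 14k = 1515.424333… → ⌈·⌉ = 1516
j=16: r + 15k = 1619.591 → ⌈·⌉ = 1620
j=17: r + 16k = 1723.757666… → ⌈·⌉ = 1724
j=18: r + 17k = 1827.924333… → ⌈·⌉ = 1828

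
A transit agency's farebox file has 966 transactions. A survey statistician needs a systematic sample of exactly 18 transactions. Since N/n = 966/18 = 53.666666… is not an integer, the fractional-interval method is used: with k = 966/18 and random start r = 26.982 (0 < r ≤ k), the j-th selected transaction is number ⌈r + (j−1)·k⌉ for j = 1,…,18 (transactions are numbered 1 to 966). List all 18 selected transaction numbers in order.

27, 81, 135, 188, 242, 296, 349, 403, 457, 510, 564, 618, 671, 725, 779, 832, 886, 940

j=1: r + 0k = 26.982 → ⌈·⌉ = 27
j=2: r + 1k = 80.648666… → ⌈·⌉ = 81
j=3: r + 2k = 134.315333… → ⌈·⌉ = 135
j=4: r + 3k = 187.982 → ⌈·⌉ = 188
j=5: r + 4k = 241.648666… → ⌈·⌉ = 242
j=6: r + 5k = 295.315333… → ⌈·⌉ = 296
j=7: r + 6k = 348.982 → ⌈·⌉ = 349
j=8: r + 7k = 402.648666… → ⌈·⌉ = 403
j=9: r + 8k = 456.315333… → ⌈·⌉ = 457
j=10: r + 9k = 509.982 → ⌈·⌉ = 510
j=11: r + 10k = 563.648666… → ⌈·⌉ = 564
j=12: r + 11k = 617.315333… → ⌈·⌉ = 618
j=13: r + 12k = 670.982 → ⌈·⌉ = 671
j=14: r + 13k = 724.648666… → ⌈·⌉ = 725
j=15: r + 14k = 778.315333… → ⌈·⌉ = 779
j=16: r + 15k = 831.982 → ⌈·⌉ = 832
j=17: r + 16k = 885.648666… → ⌈·⌉ = 886
j=18: r + 17k = 939.315333… → ⌈·⌉ = 940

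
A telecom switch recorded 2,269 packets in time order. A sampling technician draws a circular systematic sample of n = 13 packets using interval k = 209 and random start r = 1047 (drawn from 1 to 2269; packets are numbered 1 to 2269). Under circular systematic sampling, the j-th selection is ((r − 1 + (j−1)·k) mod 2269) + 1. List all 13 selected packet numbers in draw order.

Selection 1: 1047
Selection 2: 1047 + 209 = 1256
Selection 3: 1256 + 209 = 1465
Selection 4: 1465 + 209 = 1674
Selection 5: 1674 + 209 = 1883
Selection 6: 1883 + 209 = 2092
Selection 7: 2092 + 209 = 2301 → 2301 − 2269 = 32
Selection 8: 32 + 209 = 241
Selection 9: 241 + 209 = 450
Selection 10: 450 + 209 = 659
Selection 11: 659 + 209 = 868
Selection 12: 868 + 209 = 1077
Selection 13: 1077 + 209 = 1286

1047, 1256, 1465, 1674, 1883, 2092, 32, 241, 450, 659, 868, 1077, 1286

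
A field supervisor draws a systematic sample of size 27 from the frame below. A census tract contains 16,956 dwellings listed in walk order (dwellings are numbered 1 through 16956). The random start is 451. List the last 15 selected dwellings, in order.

7987, 8615, 9243, 9871, 10499, 11127, 11755, 12383, 13011, 13639, 14267, 14895, 15523, 16151, 16779

k = N/n = 16956/27 = 628
13th selection = 451 + 12×628 = 7987
14th: 7987 + 628 = 8615
15th: 8615 + 628 = 9243
16th: 9243 + 628 = 9871
17th: 9871 + 628 = 10499
18th: 10499 + 628 = 11127
19th: 11127 + 628 = 11755
20th: 11755 + 628 = 12383
21st: 12383 + 628 = 13011
22nd: 13011 + 628 = 13639
23rd: 13639 + 628 = 14267
24th: 14267 + 628 = 14895
25th: 14895 + 628 = 15523
26th: 15523 + 628 = 16151
27th: 16151 + 628 = 16779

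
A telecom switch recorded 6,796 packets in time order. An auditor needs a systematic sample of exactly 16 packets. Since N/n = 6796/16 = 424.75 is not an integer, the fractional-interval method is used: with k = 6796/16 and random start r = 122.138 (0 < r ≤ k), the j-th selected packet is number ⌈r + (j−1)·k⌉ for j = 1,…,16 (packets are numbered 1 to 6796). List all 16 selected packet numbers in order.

123, 547, 972, 1397, 1822, 2246, 2671, 3096, 3521, 3945, 4370, 4795, 5220, 5644, 6069, 6494

j=1: r + 0k = 122.138 → ⌈·⌉ = 123
j=2: r + 1k = 546.888 → ⌈·⌉ = 547
j=3: r + 2k = 971.638 → ⌈·⌉ = 972
j=4: r + 3k = 1396.388 → ⌈·⌉ = 1397
j=5: r + 4k = 1821.138 → ⌈·⌉ = 1822
j=6: r + 5k = 2245.888 → ⌈·⌉ = 2246
j=7: r + 6k = 2670.638 → ⌈·⌉ = 2671
j=8: r + 7k = 3095.388 → ⌈·⌉ = 3096
j=9: r + 8k = 3520.138 → ⌈·⌉ = 3521
j=10: r + 9k = 3944.888 → ⌈·⌉ = 3945
j=11: r + 10k = 4369.638 → ⌈·⌉ = 4370
j=12: r + 11k = 4794.388 → ⌈·⌉ = 4795
j=13: r + 12k = 5219.138 → ⌈·⌉ = 5220
j=14: r + 13k = 5643.888 → ⌈·⌉ = 5644
j=15: r + 14k = 6068.638 → ⌈·⌉ = 6069
j=16: r + 15k = 6493.388 → ⌈·⌉ = 6494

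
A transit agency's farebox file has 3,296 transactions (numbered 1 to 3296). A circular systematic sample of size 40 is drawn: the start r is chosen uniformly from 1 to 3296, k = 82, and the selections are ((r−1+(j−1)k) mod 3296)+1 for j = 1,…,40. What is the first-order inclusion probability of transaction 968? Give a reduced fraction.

5/412

For each position j, as r ranges over 1…3296 the j-th selection hits every transaction exactly once, so transaction 968 is selected for exactly 40 of the 3296 starts.
Inclusion probability = 40/3296 = 5/412.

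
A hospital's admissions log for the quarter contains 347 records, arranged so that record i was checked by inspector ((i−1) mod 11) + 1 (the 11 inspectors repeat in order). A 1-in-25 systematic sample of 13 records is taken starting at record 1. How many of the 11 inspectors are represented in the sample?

11

Consecutive selections differ by k = 25, so their inspector numbers differ by 25 mod 11 = 3.
gcd(25, 11) = 1, so the sample visits 11/1 = 11 distinct residues mod 11.
Start 1 is inspector 1; the inspectors hit are 1, 2, 3, 4, 5, 6, 7, 8, 9, 10, 11.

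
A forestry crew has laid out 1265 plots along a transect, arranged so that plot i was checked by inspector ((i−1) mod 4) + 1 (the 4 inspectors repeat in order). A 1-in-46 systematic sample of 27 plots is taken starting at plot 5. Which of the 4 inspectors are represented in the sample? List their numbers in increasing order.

Consecutive selections differ by k = 46, so their inspector numbers differ by 46 mod 4 = 2.
gcd(46, 4) = 2, so the sample visits 4/2 = 2 distinct residues mod 4.
Start 5 is inspector 1; the inspectors hit are 1, 3.

1, 3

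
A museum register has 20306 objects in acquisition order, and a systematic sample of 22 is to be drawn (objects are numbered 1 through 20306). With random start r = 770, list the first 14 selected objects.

770, 1693, 2616, 3539, 4462, 5385, 6308, 7231, 8154, 9077, 10000, 10923, 11846, 12769

k = N/n = 20306/22 = 923
object 1: 770
object 2: 770 + 923 = 1693
object 3: 1693 + 923 = 2616
object 4: 2616 + 923 = 3539
object 5: 3539 + 923 = 4462
object 6: 4462 + 923 = 5385
object 7: 5385 + 923 = 6308
object 8: 6308 + 923 = 7231
object 9: 7231 + 923 = 8154
object 10: 8154 + 923 = 9077
object 11: 9077 + 923 = 10000
object 12: 10000 + 923 = 10923
object 13: 10923 + 923 = 11846
object 14: 11846 + 923 = 12769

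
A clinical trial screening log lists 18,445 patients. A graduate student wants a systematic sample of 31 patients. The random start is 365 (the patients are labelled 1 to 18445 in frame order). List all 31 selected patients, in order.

365, 960, 1555, 2150, 2745, 3340, 3935, 4530, 5125, 5720, 6315, 6910, 7505, 8100, 8695, 9290, 9885, 10480, 11075, 11670, 12265, 12860, 13455, 14050, 14645, 15240, 15835, 16430, 17025, 17620, 18215

k = N/n = 18445/31 = 595
patient 1: 365
patient 2: 365 + 595 = 960
patient 3: 960 + 595 = 1555
patient 4: 1555 + 595 = 2150
patient 5: 2150 + 595 = 2745
patient 6: 2745 + 595 = 3340
patient 7: 3340 + 595 = 3935
patient 8: 3935 + 595 = 4530
patient 9: 4530 + 595 = 5125
patient 10: 5125 + 595 = 5720
patient 11: 5720 + 595 = 6315
patient 12: 6315 + 595 = 6910
patient 13: 6910 + 595 = 7505
patient 14: 7505 + 595 = 8100
patient 15: 8100 + 595 = 8695
patient 16: 8695 + 595 = 9290
patient 17: 9290 + 595 = 9885
patient 18: 9885 + 595 = 10480
patient 19: 10480 + 595 = 11075
patient 20: 11075 + 595 = 11670
patient 21: 11670 + 595 = 12265
patient 22: 12265 + 595 = 12860
patient 23: 12860 + 595 = 13455
patient 24: 13455 + 595 = 14050
patient 25: 14050 + 595 = 14645
patient 26: 14645 + 595 = 15240
patient 27: 15240 + 595 = 15835
patient 28: 15835 + 595 = 16430
patient 29: 16430 + 595 = 17025
patient 30: 17025 + 595 = 17620
patient 31: 17620 + 595 = 18215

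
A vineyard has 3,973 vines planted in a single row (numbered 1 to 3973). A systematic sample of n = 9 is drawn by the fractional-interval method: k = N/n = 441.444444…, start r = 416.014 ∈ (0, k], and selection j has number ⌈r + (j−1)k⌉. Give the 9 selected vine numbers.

417, 858, 1299, 1741, 2182, 2624, 3065, 3507, 3948

j=1: r + 0k = 416.014 → ⌈·⌉ = 417
j=2: r + 1k = 857.458444… → ⌈·⌉ = 858
j=3: r + 2k = 1298.902888… → ⌈·⌉ = 1299
j=4: r + 3k = 1740.347333… → ⌈·⌉ = 1741
j=5: r + 4k = 2181.791777… → ⌈·⌉ = 2182
j=6: r + 5k = 2623.236222… → ⌈·⌉ = 2624
j=7: r + 6k = 3064.680666… → ⌈·⌉ = 3065
j=8: r + 7k = 3506.125111… → ⌈·⌉ = 3507
j=9: r + 8k = 3947.569555… → ⌈·⌉ = 3948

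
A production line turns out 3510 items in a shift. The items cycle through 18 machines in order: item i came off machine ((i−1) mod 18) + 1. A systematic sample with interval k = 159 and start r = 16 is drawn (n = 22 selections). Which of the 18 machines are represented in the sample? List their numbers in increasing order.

1, 4, 7, 10, 13, 16

Consecutive selections differ by k = 159, so their machine numbers differ by 159 mod 18 = 15.
gcd(159, 18) = 3, so the sample visits 18/3 = 6 distinct residues mod 18.
Start 16 is machine 16; the machines hit are 1, 4, 7, 10, 13, 16.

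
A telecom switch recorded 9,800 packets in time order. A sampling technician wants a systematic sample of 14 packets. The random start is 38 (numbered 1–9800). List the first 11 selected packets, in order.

38, 738, 1438, 2138, 2838, 3538, 4238, 4938, 5638, 6338, 7038

k = N/n = 9800/14 = 700
packet 1: 38
packet 2: 38 + 700 = 738
packet 3: 738 + 700 = 1438
packet 4: 1438 + 700 = 2138
packet 5: 2138 + 700 = 2838
packet 6: 2838 + 700 = 3538
packet 7: 3538 + 700 = 4238
packet 8: 4238 + 700 = 4938
packet 9: 4938 + 700 = 5638
packet 10: 5638 + 700 = 6338
packet 11: 6338 + 700 = 7038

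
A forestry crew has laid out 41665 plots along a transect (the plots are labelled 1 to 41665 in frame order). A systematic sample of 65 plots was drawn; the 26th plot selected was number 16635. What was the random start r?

610

k = 41665/65 = 641
r = 16635 − (26−1)×641 = 16635 − 16025 = 610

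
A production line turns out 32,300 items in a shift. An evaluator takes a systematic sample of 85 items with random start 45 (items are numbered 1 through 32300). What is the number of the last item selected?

31965

k = 32300/85 = 380
85th selection = r + (85−1)·k = 45 + 84×380 = 45 + 31920 = 31965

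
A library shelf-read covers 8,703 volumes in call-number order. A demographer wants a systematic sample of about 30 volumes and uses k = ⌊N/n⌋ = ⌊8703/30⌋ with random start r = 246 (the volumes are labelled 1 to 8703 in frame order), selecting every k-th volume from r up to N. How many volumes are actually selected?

k = ⌊8703/30⌋ = 290
Achieved size = ⌊(8703 − 246)/290⌋ + 1 = ⌊8457/290⌋ + 1 = 29 + 1 = 30
(last selection: 246 + 29×290 = 8656 ≤ 8703; next would be 8946 > 8703)

30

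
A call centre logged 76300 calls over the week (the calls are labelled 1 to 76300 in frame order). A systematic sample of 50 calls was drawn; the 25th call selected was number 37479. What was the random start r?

k = 76300/50 = 1526
r = 37479 − (25−1)×1526 = 37479 − 36624 = 855

855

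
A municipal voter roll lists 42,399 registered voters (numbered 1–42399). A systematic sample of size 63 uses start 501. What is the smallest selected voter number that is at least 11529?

11942

k = 42399/63 = 673
Steps past start: ⌈(11529 − 501)/673⌉ = ⌈11028/673⌉ = 17
Selected voter: 501 + 17×673 = 11942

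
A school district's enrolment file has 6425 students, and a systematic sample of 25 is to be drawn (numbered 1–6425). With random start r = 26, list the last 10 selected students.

3881, 4138, 4395, 4652, 4909, 5166, 5423, 5680, 5937, 6194

k = N/n = 6425/25 = 257
16th selection = 26 + 15×257 = 3881
17th: 3881 + 257 = 4138
18th: 4138 + 257 = 4395
19th: 4395 + 257 = 4652
20th: 4652 + 257 = 4909
21st: 4909 + 257 = 5166
22nd: 5166 + 257 = 5423
23rd: 5423 + 257 = 5680
24th: 5680 + 257 = 5937
25th: 5937 + 257 = 6194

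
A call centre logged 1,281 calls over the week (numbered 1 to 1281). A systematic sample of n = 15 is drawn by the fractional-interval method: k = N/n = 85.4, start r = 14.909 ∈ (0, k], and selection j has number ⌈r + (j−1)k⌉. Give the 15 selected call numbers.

15, 101, 186, 272, 357, 442, 528, 613, 699, 784, 869, 955, 1040, 1126, 1211

j=1: r + 0k = 14.909 → ⌈·⌉ = 15
j=2: r + 1k = 100.309 → ⌈·⌉ = 101
j=3: r + 2k = 185.709 → ⌈·⌉ = 186
j=4: r + 3k = 271.109 → ⌈·⌉ = 272
j=5: r + 4k = 356.509 → ⌈·⌉ = 357
j=6: r + 5k = 441.909 → ⌈·⌉ = 442
j=7: r + 6k = 527.309 → ⌈·⌉ = 528
j=8: r + 7k = 612.709 → ⌈·⌉ = 613
j=9: r + 8k = 698.109 → ⌈·⌉ = 699
j=10: r + 9k = 783.509 → ⌈·⌉ = 784
j=11: r + 10k = 868.909 → ⌈·⌉ = 869
j=12: r + 11k = 954.309 → ⌈·⌉ = 955
j=13: r + 12k = 1039.709 → ⌈·⌉ = 1040
j=14: r + 13k = 1125.109 → ⌈·⌉ = 1126
j=15: r + 14k = 1210.509 → ⌈·⌉ = 1211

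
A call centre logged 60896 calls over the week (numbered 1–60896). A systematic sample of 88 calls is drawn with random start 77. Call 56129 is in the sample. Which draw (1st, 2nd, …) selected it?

82

k = 60896/88 = 692
position = (56129 − 77)/692 + 1 = 56052/692 + 1 = 81 + 1 = 82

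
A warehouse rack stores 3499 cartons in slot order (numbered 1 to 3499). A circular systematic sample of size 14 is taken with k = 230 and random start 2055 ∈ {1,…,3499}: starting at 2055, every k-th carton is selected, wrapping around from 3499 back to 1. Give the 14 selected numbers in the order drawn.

2055, 2285, 2515, 2745, 2975, 3205, 3435, 166, 396, 626, 856, 1086, 1316, 1546

Selection 1: 2055
Selection 2: 2055 + 230 = 2285
Selection 3: 2285 + 230 = 2515
Selection 4: 2515 + 230 = 2745
Selection 5: 2745 + 230 = 2975
Selection 6: 2975 + 230 = 3205
Selection 7: 3205 + 230 = 3435
Selection 8: 3435 + 230 = 3665 → 3665 − 3499 = 166
Selection 9: 166 + 230 = 396
Selection 10: 396 + 230 = 626
Selection 11: 626 + 230 = 856
Selection 12: 856 + 230 = 1086
Selection 13: 1086 + 230 = 1316
Selection 14: 1316 + 230 = 1546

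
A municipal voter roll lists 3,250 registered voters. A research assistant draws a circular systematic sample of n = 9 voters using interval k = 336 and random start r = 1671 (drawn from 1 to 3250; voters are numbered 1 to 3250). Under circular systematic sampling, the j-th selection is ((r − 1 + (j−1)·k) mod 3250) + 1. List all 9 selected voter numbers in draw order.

1671, 2007, 2343, 2679, 3015, 101, 437, 773, 1109

Selection 1: 1671
Selection 2: 1671 + 336 = 2007
Selection 3: 2007 + 336 = 2343
Selection 4: 2343 + 336 = 2679
Selection 5: 2679 + 336 = 3015
Selection 6: 3015 + 336 = 3351 → 3351 − 3250 = 101
Selection 7: 101 + 336 = 437
Selection 8: 437 + 336 = 773
Selection 9: 773 + 336 = 1109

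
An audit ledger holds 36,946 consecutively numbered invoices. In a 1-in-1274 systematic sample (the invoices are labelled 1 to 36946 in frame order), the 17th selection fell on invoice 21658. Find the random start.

k = 1274
r = 21658 − (17−1)×1274 = 21658 − 20384 = 1274

1274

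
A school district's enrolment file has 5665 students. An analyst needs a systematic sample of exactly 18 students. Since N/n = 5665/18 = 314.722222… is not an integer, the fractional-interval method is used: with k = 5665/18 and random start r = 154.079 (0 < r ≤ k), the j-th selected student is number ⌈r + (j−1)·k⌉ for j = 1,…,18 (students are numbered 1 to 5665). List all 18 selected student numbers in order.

j=1: r + 0k = 154.079 → ⌈·⌉ = 155
j=2: r + 1k = 468.801222… → ⌈·⌉ = 469
j=3: r + 2k = 783.523444… → ⌈·⌉ = 784
j=4: r + 3k = 1098.245666… → ⌈·⌉ = 1099
j=5: r + 4k = 1412.967888… → ⌈·⌉ = 1413
j=6: r + 5k = 1727.690111… → ⌈·⌉ = 1728
j=7: r + 6k = 2042.412333… → ⌈·⌉ = 2043
j=8: r + 7k = 2357.134555… → ⌈·⌉ = 2358
j=9: r + 8k = 2671.856777… → ⌈·⌉ = 2672
j=10: r + 9k = 2986.579 → ⌈·⌉ = 2987
j=11: r + 10k = 3301.301222… → ⌈·⌉ = 3302
j=12: r + 11k = 3616.023444… → ⌈·⌉ = 3617
j=13: r + 12k = 3930.745666… → ⌈·⌉ = 3931
j=14: r + 13k = 4245.467888… → ⌈·⌉ = 4246
j=15: r + 14k = 4560.190111… → ⌈·⌉ = 4561
j=16: r + 15k = 4874.912333… → ⌈·⌉ = 4875
j=17: r + 16k = 5189.634555… → ⌈·⌉ = 5190
j=18: r + 17k = 5504.356777… → ⌈·⌉ = 5505

155, 469, 784, 1099, 1413, 1728, 2043, 2358, 2672, 2987, 3302, 3617, 3931, 4246, 4561, 4875, 5190, 5505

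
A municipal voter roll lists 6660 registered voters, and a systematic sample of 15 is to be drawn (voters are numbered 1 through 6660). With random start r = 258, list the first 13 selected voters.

k = N/n = 6660/15 = 444
voter 1: 258
voter 2: 258 + 444 = 702
voter 3: 702 + 444 = 1146
voter 4: 1146 + 444 = 1590
voter 5: 1590 + 444 = 2034
voter 6: 2034 + 444 = 2478
voter 7: 2478 + 444 = 2922
voter 8: 2922 + 444 = 3366
voter 9: 3366 + 444 = 3810
voter 10: 3810 + 444 = 4254
voter 11: 4254 + 444 = 4698
voter 12: 4698 + 444 = 5142
voter 13: 5142 + 444 = 5586

258, 702, 1146, 1590, 2034, 2478, 2922, 3366, 3810, 4254, 4698, 5142, 5586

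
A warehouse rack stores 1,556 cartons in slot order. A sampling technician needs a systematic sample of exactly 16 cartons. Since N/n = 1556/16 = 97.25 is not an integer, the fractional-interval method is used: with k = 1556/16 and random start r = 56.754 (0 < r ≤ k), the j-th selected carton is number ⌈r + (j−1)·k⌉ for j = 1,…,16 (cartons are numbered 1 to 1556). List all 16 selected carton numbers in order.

j=1: r + 0k = 56.754 → ⌈·⌉ = 57
j=2: r + 1k = 154.004 → ⌈·⌉ = 155
j=3: r + 2k = 251.254 → ⌈·⌉ = 252
j=4: r + 3k = 348.504 → ⌈·⌉ = 349
j=5: r + 4k = 445.754 → ⌈·⌉ = 446
j=6: r + 5k = 543.004 → ⌈·⌉ = 544
j=7: r + 6k = 640.254 → ⌈·⌉ = 641
j=8: r + 7k = 737.504 → ⌈·⌉ = 738
j=9: r + 8k = 834.754 → ⌈·⌉ = 835
j=10: r + 9k = 932.004 → ⌈·⌉ = 933
j=11: r + 10k = 1029.254 → ⌈·⌉ = 1030
j=12: r + 11k = 1126.504 → ⌈·⌉ = 1127
j=13: r + 12k = 1223.754 → ⌈·⌉ = 1224
j=14: r + 13k = 1321.004 → ⌈·⌉ = 1322
j=15: r + 14k = 1418.254 → ⌈·⌉ = 1419
j=16: r + 15k = 1515.504 → ⌈·⌉ = 1516

57, 155, 252, 349, 446, 544, 641, 738, 835, 933, 1030, 1127, 1224, 1322, 1419, 1516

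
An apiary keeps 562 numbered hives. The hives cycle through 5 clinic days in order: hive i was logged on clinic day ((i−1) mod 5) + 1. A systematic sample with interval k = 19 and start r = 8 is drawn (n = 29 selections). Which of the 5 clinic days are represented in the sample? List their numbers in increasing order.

Consecutive selections differ by k = 19, so their clinic day numbers differ by 19 mod 5 = 4.
gcd(19, 5) = 1, so the sample visits 5/1 = 5 distinct residues mod 5.
Start 8 is clinic day 3; the clinic days hit are 1, 2, 3, 4, 5.

1, 2, 3, 4, 5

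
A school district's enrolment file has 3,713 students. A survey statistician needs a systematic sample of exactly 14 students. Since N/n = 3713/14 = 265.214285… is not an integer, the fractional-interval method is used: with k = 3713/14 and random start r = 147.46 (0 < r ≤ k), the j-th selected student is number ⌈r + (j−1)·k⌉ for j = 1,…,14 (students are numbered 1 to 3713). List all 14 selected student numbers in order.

148, 413, 678, 944, 1209, 1474, 1739, 2004, 2270, 2535, 2800, 3065, 3331, 3596

j=1: r + 0k = 147.46 → ⌈·⌉ = 148
j=2: r + 1k = 412.674285… → ⌈·⌉ = 413
j=3: r + 2k = 677.888571… → ⌈·⌉ = 678
j=4: r + 3k = 943.102857… → ⌈·⌉ = 944
j=5: r + 4k = 1208.317142… → ⌈·⌉ = 1209
j=6: r + 5k = 1473.531428… → ⌈·⌉ = 1474
j=7: r + 6k = 1738.745714… → ⌈·⌉ = 1739
j=8: r + 7k = 2003.96 → ⌈·⌉ = 2004
j=9: r + 8k = 2269.174285… → ⌈·⌉ = 2270
j=10: r + 9k = 2534.388571… → ⌈·⌉ = 2535
j=11: r + 10k = 2799.602857… → ⌈·⌉ = 2800
j=12: r + 11k = 3064.817142… → ⌈·⌉ = 3065
j=13: r + 12k = 3330.031428… → ⌈·⌉ = 3331
j=14: r + 13k = 3595.245714… → ⌈·⌉ = 3596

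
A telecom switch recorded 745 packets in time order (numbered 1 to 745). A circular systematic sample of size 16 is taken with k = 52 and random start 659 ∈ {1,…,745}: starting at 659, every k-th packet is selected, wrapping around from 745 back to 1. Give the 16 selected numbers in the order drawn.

659, 711, 18, 70, 122, 174, 226, 278, 330, 382, 434, 486, 538, 590, 642, 694

Selection 1: 659
Selection 2: 659 + 52 = 711
Selection 3: 711 + 52 = 763 → 763 − 745 = 18
Selection 4: 18 + 52 = 70
Selection 5: 70 + 52 = 122
Selection 6: 122 + 52 = 174
Selection 7: 174 + 52 = 226
Selection 8: 226 + 52 = 278
Selection 9: 278 + 52 = 330
Selection 10: 330 + 52 = 382
Selection 11: 382 + 52 = 434
Selection 12: 434 + 52 = 486
Selection 13: 486 + 52 = 538
Selection 14: 538 + 52 = 590
Selection 15: 590 + 52 = 642
Selection 16: 642 + 52 = 694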